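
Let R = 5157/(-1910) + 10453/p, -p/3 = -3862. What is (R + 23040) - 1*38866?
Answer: -458452163/28965 ≈ -15828.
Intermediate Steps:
p = 11586 (p = -3*(-3862) = 11586)
R = -52073/28965 (R = 5157/(-1910) + 10453/11586 = 5157*(-1/1910) + 10453*(1/11586) = -27/10 + 10453/11586 = -52073/28965 ≈ -1.7978)
(R + 23040) - 1*38866 = (-52073/28965 + 23040) - 1*38866 = 667301527/28965 - 38866 = -458452163/28965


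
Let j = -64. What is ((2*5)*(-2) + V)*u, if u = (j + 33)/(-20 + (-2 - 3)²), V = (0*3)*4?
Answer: 124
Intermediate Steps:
V = 0 (V = 0*4 = 0)
u = -31/5 (u = (-64 + 33)/(-20 + (-2 - 3)²) = -31/(-20 + (-5)²) = -31/(-20 + 25) = -31/5 ≈ -6.2000)
((2*5)*(-2) + V)*u = ((2*5)*(-2) + 0)*(-31/5) = (10*(-2) + 0)*(-31/5) = (-20 + 0)*(-31/5) = -20*(-31/5) = 124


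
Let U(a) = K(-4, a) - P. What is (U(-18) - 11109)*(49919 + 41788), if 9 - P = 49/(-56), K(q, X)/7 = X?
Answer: -8249870013/8 ≈ -1.0312e+9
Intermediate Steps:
K(q, X) = 7*X
P = 79/8 (P = 9 - 49/(-56) = 9 - 49*(-1)/56 = 9 - 1*(-7/8) = 9 + 7/8 = 79/8 ≈ 9.8750)
U(a) = -79/8 + 7*a (U(a) = 7*a - 1*79/8 = 7*a - 79/8 = -79/8 + 7*a)
(U(-18) - 11109)*(49919 + 41788) = ((-79/8 + 7*(-18)) - 11109)*(49919 + 41788) = ((-79/8 - 126) - 11109)*91707 = (-1087/8 - 11109)*91707 = -89959/8*91707 = -8249870013/8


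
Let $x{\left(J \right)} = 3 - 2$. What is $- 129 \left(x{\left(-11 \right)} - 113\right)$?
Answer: $14448$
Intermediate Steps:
$x{\left(J \right)} = 1$
$- 129 \left(x{\left(-11 \right)} - 113\right) = - 129 \left(1 - 113\right) = \left(-129\right) \left(-112\right) = 14448$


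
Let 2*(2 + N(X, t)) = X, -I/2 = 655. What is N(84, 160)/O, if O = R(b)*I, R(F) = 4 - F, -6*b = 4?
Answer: -6/917 ≈ -0.0065431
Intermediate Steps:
I = -1310 (I = -2*655 = -1310)
N(X, t) = -2 + X/2
b = -2/3 (b = -1/6*4 = -2/3 ≈ -0.66667)
O = -18340/3 (O = (4 - 1*(-2/3))*(-1310) = (4 + 2/3)*(-1310) = (14/3)*(-1310) = -18340/3 ≈ -6113.3)
N(84, 160)/O = (-2 + (1/2)*84)/(-18340/3) = (-2 + 42)*(-3/18340) = 40*(-3/18340) = -6/917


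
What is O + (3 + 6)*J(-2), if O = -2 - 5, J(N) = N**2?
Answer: 29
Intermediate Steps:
O = -7
O + (3 + 6)*J(-2) = -7 + (3 + 6)*(-2)**2 = -7 + 9*4 = -7 + 36 = 29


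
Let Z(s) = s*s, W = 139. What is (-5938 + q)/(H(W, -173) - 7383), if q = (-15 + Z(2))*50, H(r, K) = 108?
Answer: 6488/7275 ≈ 0.89182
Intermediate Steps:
Z(s) = s²
q = -550 (q = (-15 + 2²)*50 = (-15 + 4)*50 = -11*50 = -550)
(-5938 + q)/(H(W, -173) - 7383) = (-5938 - 550)/(108 - 7383) = -6488/(-7275) = -6488*(-1/7275) = 6488/7275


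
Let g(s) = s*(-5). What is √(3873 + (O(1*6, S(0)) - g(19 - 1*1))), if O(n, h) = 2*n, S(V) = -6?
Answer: 5*√159 ≈ 63.048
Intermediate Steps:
g(s) = -5*s
√(3873 + (O(1*6, S(0)) - g(19 - 1*1))) = √(3873 + (2*(1*6) - (-5)*(19 - 1*1))) = √(3873 + (2*6 - (-5)*(19 - 1))) = √(3873 + (12 - (-5)*18)) = √(3873 + (12 - 1*(-90))) = √(3873 + (12 + 90)) = √(3873 + 102) = √3975 = 5*√159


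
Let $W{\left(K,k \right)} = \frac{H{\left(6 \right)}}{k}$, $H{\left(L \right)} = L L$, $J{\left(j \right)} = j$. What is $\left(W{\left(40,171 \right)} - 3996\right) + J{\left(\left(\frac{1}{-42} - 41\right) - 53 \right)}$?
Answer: $- \frac{3263671}{798} \approx -4089.8$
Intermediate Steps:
$H{\left(L \right)} = L^{2}$
$W{\left(K,k \right)} = \frac{36}{k}$ ($W{\left(K,k \right)} = \frac{6^{2}}{k} = \frac{36}{k}$)
$\left(W{\left(40,171 \right)} - 3996\right) + J{\left(\left(\frac{1}{-42} - 41\right) - 53 \right)} = \left(\frac{36}{171} - 3996\right) - \left(94 + \frac{1}{42}\right) = \left(36 \cdot \frac{1}{171} - 3996\right) - \frac{3949}{42} = \left(\frac{4}{19} - 3996\right) - \frac{3949}{42} = - \frac{75920}{19} - \frac{3949}{42} = - \frac{3263671}{798}$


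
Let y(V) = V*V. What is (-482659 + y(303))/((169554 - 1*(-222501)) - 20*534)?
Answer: -15634/15255 ≈ -1.0248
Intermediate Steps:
y(V) = V²
(-482659 + y(303))/((169554 - 1*(-222501)) - 20*534) = (-482659 + 303²)/((169554 - 1*(-222501)) - 20*534) = (-482659 + 91809)/((169554 + 222501) - 10680) = -390850/(392055 - 10680) = -390850/381375 = -390850*1/381375 = -15634/15255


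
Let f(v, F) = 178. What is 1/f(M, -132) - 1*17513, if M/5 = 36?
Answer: -3117313/178 ≈ -17513.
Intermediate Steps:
M = 180 (M = 5*36 = 180)
1/f(M, -132) - 1*17513 = 1/178 - 1*17513 = 1/178 - 17513 = -3117313/178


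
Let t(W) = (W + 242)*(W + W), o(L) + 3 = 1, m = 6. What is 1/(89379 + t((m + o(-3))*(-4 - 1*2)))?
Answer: 1/78915 ≈ 1.2672e-5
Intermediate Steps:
o(L) = -2 (o(L) = -3 + 1 = -2)
t(W) = 2*W*(242 + W) (t(W) = (242 + W)*(2*W) = 2*W*(242 + W))
1/(89379 + t((m + o(-3))*(-4 - 1*2))) = 1/(89379 + 2*((6 - 2)*(-4 - 1*2))*(242 + (6 - 2)*(-4 - 1*2))) = 1/(89379 + 2*(4*(-4 - 2))*(242 + 4*(-4 - 2))) = 1/(89379 + 2*(4*(-6))*(242 + 4*(-6))) = 1/(89379 + 2*(-24)*(242 - 24)) = 1/(89379 + 2*(-24)*218) = 1/(89379 - 10464) = 1/78915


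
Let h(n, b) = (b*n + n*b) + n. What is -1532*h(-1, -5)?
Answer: -13788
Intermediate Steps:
h(n, b) = n + 2*b*n (h(n, b) = (b*n + b*n) + n = 2*b*n + n = n + 2*b*n)
-1532*h(-1, -5) = -(-1532)*(1 + 2*(-5)) = -(-1532)*(1 - 10) = -(-1532)*(-9) = -1532*9 = -13788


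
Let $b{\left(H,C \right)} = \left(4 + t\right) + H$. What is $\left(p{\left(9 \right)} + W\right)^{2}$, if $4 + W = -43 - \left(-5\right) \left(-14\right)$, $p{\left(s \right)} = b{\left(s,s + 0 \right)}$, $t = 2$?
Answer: $10404$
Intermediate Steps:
$b{\left(H,C \right)} = 6 + H$ ($b{\left(H,C \right)} = \left(4 + 2\right) + H = 6 + H$)
$p{\left(s \right)} = 6 + s$
$W = -117$ ($W = -4 - \left(43 - -70\right) = -4 - 113 = -117$)
$\left(p{\left(9 \right)} + W\right)^{2} = \left(\left(6 + 9\right) - 117\right)^{2} = \left(15 - 117\right)^{2} = \left(-102\right)^{2} = 10404$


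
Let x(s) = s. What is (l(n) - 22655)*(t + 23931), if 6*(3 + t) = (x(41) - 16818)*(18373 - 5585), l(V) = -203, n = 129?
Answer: 2450385691732/3 ≈ 8.1680e+11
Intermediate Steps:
t = -107272147/3 (t = -3 + ((41 - 16818)*(18373 - 5585))/6 = -3 + (-16777*12788)/6 = -3 + (⅙)*(-214544276) = -3 - 107272138/3 = -107272147/3 ≈ -3.5757e+7)
(l(n) - 22655)*(t + 23931) = (-203 - 22655)*(-107272147/3 + 23931) = -22858*(-107200354/3) = 2450385691732/3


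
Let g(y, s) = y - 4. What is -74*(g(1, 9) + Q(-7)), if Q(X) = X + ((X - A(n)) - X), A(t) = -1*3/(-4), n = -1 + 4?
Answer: 1591/2 ≈ 795.50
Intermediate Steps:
n = 3
g(y, s) = -4 + y
A(t) = ¾ (A(t) = -3*(-¼) = ¾)
Q(X) = -¾ + X (Q(X) = X + ((X - 1*¾) - X) = X + ((X - ¾) - X) = X + ((-¾ + X) - X) = X - ¾ = -¾ + X)
-74*(g(1, 9) + Q(-7)) = -74*((-4 + 1) + (-¾ - 7)) = -74*(-3 - 31/4) = -74*(-43/4) = 1591/2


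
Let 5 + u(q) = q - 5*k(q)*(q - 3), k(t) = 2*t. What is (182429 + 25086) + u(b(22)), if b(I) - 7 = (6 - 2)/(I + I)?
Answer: 25074468/121 ≈ 2.0723e+5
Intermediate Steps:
b(I) = 7 + 2/I (b(I) = 7 + (6 - 2)/(I + I) = 7 + 4/((2*I)) = 7 + 4*(1/(2*I)) = 7 + 2/I)
u(q) = -5 + q - 10*q*(-3 + q) (u(q) = -5 + (q - 5*2*q*(q - 3)) = -5 + (q - 5*2*q*(-3 + q)) = -5 + (q - 10*q*(-3 + q)) = -5 + q - 10*q*(-3 + q))
(182429 + 25086) + u(b(22)) = (182429 + 25086) + (-5 - 10*(7 + 2/22)**2 + 31*(7 + 2/22)) = 207515 + (-5 - 10*(7 + 2*(1/22))**2 + 31*(7 + 2*(1/22))) = 207515 + (-5 - 10*(7 + 1/11)**2 + 31*(7 + 1/11)) = 207515 + (-5 - 10*(78/11)**2 + 31*(78/11)) = 207515 + (-5 - 10*6084/121 + 2418/11) = 207515 + (-5 - 60840/121 + 2418/11) = 207515 - 34847/121 = 25074468/121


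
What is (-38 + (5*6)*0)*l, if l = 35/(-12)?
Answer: 665/6 ≈ 110.83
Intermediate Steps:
l = -35/12 (l = 35*(-1/12) = -35/12 ≈ -2.9167)
(-38 + (5*6)*0)*l = (-38 + (5*6)*0)*(-35/12) = (-38 + 30*0)*(-35/12) = (-38 + 0)*(-35/12) = -38*(-35/12) = 665/6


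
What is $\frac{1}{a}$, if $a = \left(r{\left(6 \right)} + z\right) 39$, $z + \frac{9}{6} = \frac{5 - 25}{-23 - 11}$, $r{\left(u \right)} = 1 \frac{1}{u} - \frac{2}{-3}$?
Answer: $- \frac{17}{52} \approx -0.32692$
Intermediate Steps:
$r{\left(u \right)} = \frac{2}{3} + \frac{1}{u}$ ($r{\left(u \right)} = \frac{1}{u} - - \frac{2}{3} = \frac{1}{u} + \frac{2}{3} = \frac{2}{3} + \frac{1}{u}$)
$z = - \frac{31}{34}$ ($z = - \frac{3}{2} + \frac{5 - 25}{-23 - 11} = - \frac{3}{2} - \frac{20}{-34} = - \frac{3}{2} - - \frac{10}{17} = - \frac{3}{2} + \frac{10}{17} = - \frac{31}{34} \approx -0.91177$)
$a = - \frac{52}{17}$ ($a = \left(\left(\frac{2}{3} + \frac{1}{6}\right) - \frac{31}{34}\right) 39 = \left(\frac{5}{6} - \frac{31}{34}\right) 39 = \left(- \frac{4}{51}\right) 39 = - \frac{52}{17} \approx -3.0588$)
$\frac{1}{a} = \frac{1}{- \frac{52}{17}} = - \frac{17}{52}$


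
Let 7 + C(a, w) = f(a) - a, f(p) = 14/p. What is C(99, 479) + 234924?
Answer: 23246996/99 ≈ 2.3482e+5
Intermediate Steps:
C(a, w) = -7 - a + 14/a (C(a, w) = -7 + (14/a - a) = -7 + (-a + 14/a) = -7 - a + 14/a)
C(99, 479) + 234924 = (-7 - 1*99 + 14/99) + 234924 = (-7 - 99 + 14*(1/99)) + 234924 = (-7 - 99 + 14/99) + 234924 = -10480/99 + 234924 = 23246996/99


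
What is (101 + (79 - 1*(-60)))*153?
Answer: 36720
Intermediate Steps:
(101 + (79 - 1*(-60)))*153 = (101 + (79 + 60))*153 = (101 + 139)*153 = 240*153 = 36720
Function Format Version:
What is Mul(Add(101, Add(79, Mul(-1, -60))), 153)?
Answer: 36720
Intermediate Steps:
Mul(Add(101, Add(79, Mul(-1, -60))), 153) = Mul(Add(101, Add(79, 60)), 153) = Mul(Add(101, 139), 153) = Mul(240, 153) = 36720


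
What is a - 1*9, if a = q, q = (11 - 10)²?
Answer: -8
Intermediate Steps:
q = 1 (q = 1² = 1)
a = 1
a - 1*9 = 1 - 1*9 = 1 - 9 = -8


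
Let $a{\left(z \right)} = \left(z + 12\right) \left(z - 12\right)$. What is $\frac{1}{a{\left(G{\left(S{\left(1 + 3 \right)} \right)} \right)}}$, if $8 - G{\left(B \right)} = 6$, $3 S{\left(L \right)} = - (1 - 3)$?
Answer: $- \frac{1}{140} \approx -0.0071429$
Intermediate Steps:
$S{\left(L \right)} = \frac{2}{3}$ ($S{\left(L \right)} = \frac{\left(-1\right) \left(1 - 3\right)}{3} = \frac{\left(-1\right) \left(-2\right)}{3} = \frac{1}{3} \cdot 2 = \frac{2}{3}$)
$G{\left(B \right)} = 2$ ($G{\left(B \right)} = 8 - 6 = 2$)
$a{\left(z \right)} = \left(-12 + z\right) \left(12 + z\right)$ ($a{\left(z \right)} = \left(12 + z\right) \left(-12 + z\right) = \left(-12 + z\right) \left(12 + z\right)$)
$\frac{1}{a{\left(G{\left(S{\left(1 + 3 \right)} \right)} \right)}} = \frac{1}{-144 + 2^{2}} = \frac{1}{-144 + 4} = \frac{1}{-140} = - \frac{1}{140}$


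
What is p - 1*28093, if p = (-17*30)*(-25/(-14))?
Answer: -203026/7 ≈ -29004.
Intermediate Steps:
p = -6375/7 (p = -(-12750)*(-1)/14 = -510*25/14 = -6375/7 ≈ -910.71)
p - 1*28093 = -6375/7 - 1*28093 = -6375/7 - 28093 = -203026/7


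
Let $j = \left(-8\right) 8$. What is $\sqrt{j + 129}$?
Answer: $\sqrt{65} \approx 8.0623$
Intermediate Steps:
$j = -64$
$\sqrt{j + 129} = \sqrt{-64 + 129} = \sqrt{65}$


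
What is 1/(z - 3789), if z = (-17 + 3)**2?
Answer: -1/3593 ≈ -0.00027832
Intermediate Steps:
z = 196 (z = (-14)**2 = 196)
1/(z - 3789) = 1/(196 - 3789) = 1/(-3593) = -1/3593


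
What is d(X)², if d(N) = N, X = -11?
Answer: 121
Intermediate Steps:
d(X)² = (-11)² = 121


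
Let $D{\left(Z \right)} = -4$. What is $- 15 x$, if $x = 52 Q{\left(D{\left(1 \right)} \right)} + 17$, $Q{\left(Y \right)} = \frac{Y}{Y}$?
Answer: $-1035$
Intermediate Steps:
$Q{\left(Y \right)} = 1$
$x = 69$ ($x = 52 \cdot 1 + 17 = 52 + 17 = 69$)
$- 15 x = \left(-15\right) 69 = -1035$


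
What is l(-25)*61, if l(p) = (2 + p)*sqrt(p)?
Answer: -7015*I ≈ -7015.0*I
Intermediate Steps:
l(p) = sqrt(p)*(2 + p)
l(-25)*61 = (sqrt(-25)*(2 - 25))*61 = ((5*I)*(-23))*61 = -115*I*61 = -7015*I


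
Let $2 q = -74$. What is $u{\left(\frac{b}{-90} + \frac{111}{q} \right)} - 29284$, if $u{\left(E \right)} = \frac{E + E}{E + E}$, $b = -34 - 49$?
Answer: $-29283$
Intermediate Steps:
$q = -37$ ($q = \frac{1}{2} \left(-74\right) = -37$)
$b = -83$ ($b = -34 - 49 = -83$)
$u{\left(E \right)} = 1$ ($u{\left(E \right)} = \frac{2 E}{2 E} = 2 E \frac{1}{2 E} = 1$)
$u{\left(\frac{b}{-90} + \frac{111}{q} \right)} - 29284 = 1 - 29284 = -29283$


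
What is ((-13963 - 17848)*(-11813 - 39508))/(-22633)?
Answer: -125582487/1741 ≈ -72132.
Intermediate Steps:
((-13963 - 17848)*(-11813 - 39508))/(-22633) = -31811*(-51321)*(-1/22633) = 1632572331*(-1/22633) = -125582487/1741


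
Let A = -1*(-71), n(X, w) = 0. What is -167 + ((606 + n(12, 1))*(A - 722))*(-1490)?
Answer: 587813773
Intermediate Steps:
A = 71
-167 + ((606 + n(12, 1))*(A - 722))*(-1490) = -167 + ((606 + 0)*(71 - 722))*(-1490) = -167 + (606*(-651))*(-1490) = -167 - 394506*(-1490) = -167 + 587813940 = 587813773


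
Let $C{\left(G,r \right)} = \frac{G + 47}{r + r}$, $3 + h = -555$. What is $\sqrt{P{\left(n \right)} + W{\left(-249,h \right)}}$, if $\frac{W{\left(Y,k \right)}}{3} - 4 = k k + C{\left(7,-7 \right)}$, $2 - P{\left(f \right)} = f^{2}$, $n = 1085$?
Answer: $\frac{i \sqrt{11913398}}{7} \approx 493.08 i$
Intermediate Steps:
$h = -558$ ($h = -3 - 555 = -558$)
$C{\left(G,r \right)} = \frac{47 + G}{2 r}$
$P{\left(f \right)} = 2 - f^{2}$
$W{\left(Y,k \right)} = \frac{3}{7} + 3 k^{2}$ ($W{\left(Y,k \right)} = 12 + 3 \left(k k + \frac{47 + 7}{2 \left(-7\right)}\right) = 12 + 3 \left(k^{2} + \frac{1}{2} \left(- \frac{1}{7}\right) 54\right) = 12 + 3 \left(k^{2} - \frac{27}{7}\right) = 12 + 3 \left(- \frac{27}{7} + k^{2}\right) = 12 + \left(- \frac{81}{7} + 3 k^{2}\right) = \frac{3}{7} + 3 k^{2}$)
$\sqrt{P{\left(n \right)} + W{\left(-249,h \right)}} = \sqrt{\left(2 - 1085^{2}\right) + \left(\frac{3}{7} + 3 \left(-558\right)^{2}\right)} = \sqrt{\left(2 - 1177225\right) + \left(\frac{3}{7} + 3 \cdot 311364\right)} = \sqrt{\left(2 - 1177225\right) + \left(\frac{3}{7} + 934092\right)} = \sqrt{-1177223 + \frac{6538647}{7}} = \sqrt{- \frac{1701914}{7}} = \frac{i \sqrt{11913398}}{7}$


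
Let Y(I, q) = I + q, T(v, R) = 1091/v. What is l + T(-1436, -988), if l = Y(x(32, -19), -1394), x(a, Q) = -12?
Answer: -2020107/1436 ≈ -1406.8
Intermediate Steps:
l = -1406 (l = -12 - 1394 = -1406)
l + T(-1436, -988) = -1406 + 1091/(-1436) = -1406 + 1091*(-1/1436) = -1406 - 1091/1436 = -2020107/1436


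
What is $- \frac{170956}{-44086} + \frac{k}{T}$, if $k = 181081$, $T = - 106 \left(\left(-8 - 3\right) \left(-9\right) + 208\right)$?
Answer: $- \frac{1209943407}{717323306} \approx -1.6867$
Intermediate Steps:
$T = -32542$ ($T = - 106 \left(\left(-11\right) \left(-9\right) + 208\right) = - 106 \left(99 + 208\right) = \left(-106\right) 307 = -32542$)
$- \frac{170956}{-44086} + \frac{k}{T} = - \frac{170956}{-44086} + \frac{181081}{-32542} = \left(-170956\right) \left(- \frac{1}{44086}\right) + 181081 \left(- \frac{1}{32542}\right) = \frac{85478}{22043} - \frac{181081}{32542} = - \frac{1209943407}{717323306}$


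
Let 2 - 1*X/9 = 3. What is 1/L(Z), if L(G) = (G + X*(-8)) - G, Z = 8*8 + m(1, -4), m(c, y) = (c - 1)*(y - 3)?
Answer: 1/72 ≈ 0.013889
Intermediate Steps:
X = -9 (X = 18 - 9*3 = 18 - 27 = -9)
m(c, y) = (-1 + c)*(-3 + y)
Z = 64 (Z = 8*8 + (3 - 1*(-4) - 3*1 + 1*(-4)) = 64 + (3 + 4 - 3 - 4) = 64 + 0 = 64)
L(G) = 72 (L(G) = (G - 9*(-8)) - G = (G + 72) - G = (72 + G) - G = 72)
1/L(Z) = 1/72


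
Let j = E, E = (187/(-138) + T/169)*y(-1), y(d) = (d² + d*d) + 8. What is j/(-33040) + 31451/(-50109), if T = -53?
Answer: -269059404615/429021499088 ≈ -0.62715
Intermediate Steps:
y(d) = 8 + 2*d² (y(d) = (d² + d²) + 8 = 2*d² + 8 = 8 + 2*d²)
E = -194585/11661 (E = (187/(-138) - 53/169)*(8 + 2*(-1)²) = (187*(-1/138) - 53*1/169)*(8 + 2*1) = (-187/138 - 53/169)*(8 + 2) = -38917/23322*10 = -194585/11661 ≈ -16.687)
j = -194585/11661 ≈ -16.687
j/(-33040) + 31451/(-50109) = -194585/11661/(-33040) + 31451/(-50109) = -194585/11661*(-1/33040) + 31451*(-1/50109) = 38917/77055888 - 31451/50109 = -269059404615/429021499088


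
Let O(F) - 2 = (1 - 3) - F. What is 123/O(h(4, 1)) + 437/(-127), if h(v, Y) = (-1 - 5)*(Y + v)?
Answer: 837/1270 ≈ 0.65905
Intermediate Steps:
h(v, Y) = -6*Y - 6*v (h(v, Y) = -6*(Y + v) = -6*Y - 6*v)
O(F) = -F (O(F) = 2 + ((1 - 3) - F) = 2 + (-2 - F) = -F)
123/O(h(4, 1)) + 437/(-127) = 123/((-(-6*1 - 6*4))) + 437/(-127) = 123/((-(-6 - 24))) + 437*(-1/127) = 123/((-1*(-30))) - 437/127 = 123/30 - 437/127 = 123*(1/30) - 437/127 = 41/10 - 437/127 = 837/1270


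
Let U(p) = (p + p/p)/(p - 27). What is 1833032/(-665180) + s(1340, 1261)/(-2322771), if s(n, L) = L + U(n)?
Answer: -1397870036370364/507166212123285 ≈ -2.7562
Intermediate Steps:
U(p) = (1 + p)/(-27 + p) (U(p) = (p + 1)/(-27 + p) = (1 + p)/(-27 + p))
s(n, L) = L + (1 + n)/(-27 + n)
1833032/(-665180) + s(1340, 1261)/(-2322771) = 1833032/(-665180) + ((1 + 1340 + 1261*(-27 + 1340))/(-27 + 1340))/(-2322771) = 1833032*(-1/665180) + ((1 + 1340 + 1261*1313)/1313)*(-1/2322771) = -458258/166295 + ((1 + 1340 + 1655693)/1313)*(-1/2322771) = -458258/166295 + ((1/1313)*1657034)*(-1/2322771) = -458258/166295 + (1657034/1313)*(-1/2322771) = -458258/166295 - 1657034/3049798323 = -1397870036370364/507166212123285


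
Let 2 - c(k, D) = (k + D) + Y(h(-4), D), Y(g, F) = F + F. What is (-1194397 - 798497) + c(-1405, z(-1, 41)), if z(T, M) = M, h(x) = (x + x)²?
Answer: -1991610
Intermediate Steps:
h(x) = 4*x² (h(x) = (2*x)² = 4*x²)
Y(g, F) = 2*F
c(k, D) = 2 - k - 3*D (c(k, D) = 2 - ((k + D) + 2*D) = 2 - ((D + k) + 2*D) = 2 - (k + 3*D) = 2 + (-k - 3*D) = 2 - k - 3*D)
(-1194397 - 798497) + c(-1405, z(-1, 41)) = (-1194397 - 798497) + (2 - 1*(-1405) - 3*41) = -1992894 + (2 + 1405 - 123) = -1992894 + 1284 = -1991610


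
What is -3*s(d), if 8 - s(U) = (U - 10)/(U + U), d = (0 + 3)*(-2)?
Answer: -20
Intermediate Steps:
d = -6 (d = 3*(-2) = -6)
s(U) = 8 - (-10 + U)/(2*U) (s(U) = 8 - (U - 10)/(U + U) = 8 - (-10 + U)/(2*U))
-3*s(d) = -3*(15/2 + 5/(-6)) = -3*(15/2 + 5*(-⅙)) = -3*(15/2 - ⅚) = -3*20/3 = -20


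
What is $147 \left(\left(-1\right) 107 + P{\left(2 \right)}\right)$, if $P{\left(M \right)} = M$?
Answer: $-15435$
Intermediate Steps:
$147 \left(\left(-1\right) 107 + P{\left(2 \right)}\right) = 147 \left(\left(-1\right) 107 + 2\right) = 147 \left(-107 + 2\right) = 147 \left(-105\right) = -15435$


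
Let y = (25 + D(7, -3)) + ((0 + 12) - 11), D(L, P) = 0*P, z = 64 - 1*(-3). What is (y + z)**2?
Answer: 8649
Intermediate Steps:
z = 67 (z = 64 + 3 = 67)
D(L, P) = 0
y = 26 (y = (25 + 0) + ((0 + 12) - 11) = 25 + (12 - 11) = 25 + 1 = 26)
(y + z)**2 = (26 + 67)**2 = 93**2 = 8649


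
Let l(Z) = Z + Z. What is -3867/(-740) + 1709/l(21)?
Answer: 713537/15540 ≈ 45.916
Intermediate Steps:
l(Z) = 2*Z
-3867/(-740) + 1709/l(21) = -3867/(-740) + 1709/((2*21)) = -3867*(-1/740) + 1709/42 = 3867/740 + 1709*(1/42) = 3867/740 + 1709/42 = 713537/15540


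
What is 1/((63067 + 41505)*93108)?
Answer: 1/9736489776 ≈ 1.0271e-10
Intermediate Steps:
1/((63067 + 41505)*93108) = (1/93108)/104572 = (1/104572)*(1/93108) = 1/9736489776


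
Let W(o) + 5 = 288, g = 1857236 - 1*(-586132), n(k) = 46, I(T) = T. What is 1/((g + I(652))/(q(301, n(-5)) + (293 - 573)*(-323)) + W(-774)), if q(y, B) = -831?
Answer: 89609/27803367 ≈ 0.0032230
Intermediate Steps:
g = 2443368 (g = 1857236 + 586132 = 2443368)
W(o) = 283 (W(o) = -5 + 288 = 283)
1/((g + I(652))/(q(301, n(-5)) + (293 - 573)*(-323)) + W(-774)) = 1/((2443368 + 652)/(-831 + (293 - 573)*(-323)) + 283) = 1/(2444020/(-831 - 280*(-323)) + 283) = 1/(2444020/(-831 + 90440) + 283) = 1/(2444020/89609 + 283) = 1/(27803367/89609) = 89609/27803367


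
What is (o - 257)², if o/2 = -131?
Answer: 269361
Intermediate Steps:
o = -262 (o = 2*(-131) = -262)
(o - 257)² = (-262 - 257)² = (-519)² = 269361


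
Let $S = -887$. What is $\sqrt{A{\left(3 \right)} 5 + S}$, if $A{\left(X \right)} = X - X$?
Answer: $i \sqrt{887} \approx 29.783 i$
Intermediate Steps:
$A{\left(X \right)} = 0$
$\sqrt{A{\left(3 \right)} 5 + S} = \sqrt{0 \cdot 5 - 887} = \sqrt{0 - 887} = \sqrt{-887} = i \sqrt{887}$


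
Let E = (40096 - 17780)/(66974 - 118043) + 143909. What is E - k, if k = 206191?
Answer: -3180701774/51069 ≈ -62282.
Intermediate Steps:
E = 7349266405/51069 (E = 22316/(-51069) + 143909 = 22316*(-1/51069) + 143909 = -22316/51069 + 143909 = 7349266405/51069 ≈ 1.4391e+5)
E - k = 7349266405/51069 - 1*206191 = 7349266405/51069 - 206191 = -3180701774/51069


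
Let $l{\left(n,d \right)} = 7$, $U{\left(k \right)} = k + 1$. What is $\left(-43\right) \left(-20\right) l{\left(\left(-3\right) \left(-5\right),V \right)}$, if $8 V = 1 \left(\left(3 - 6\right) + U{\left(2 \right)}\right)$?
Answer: $6020$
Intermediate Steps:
$U{\left(k \right)} = 1 + k$
$V = 0$ ($V = \frac{1 \left(\left(3 - 6\right) + \left(1 + 2\right)\right)}{8} = \frac{1 \left(\left(3 - 6\right) + 3\right)}{8} = \frac{1 \left(-3 + 3\right)}{8} = \frac{1 \cdot 0}{8} = \frac{1}{8} \cdot 0 = 0$)
$\left(-43\right) \left(-20\right) l{\left(\left(-3\right) \left(-5\right),V \right)} = \left(-43\right) \left(-20\right) 7 = 860 \cdot 7 = 6020$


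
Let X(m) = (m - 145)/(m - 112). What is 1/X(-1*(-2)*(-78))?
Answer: 268/301 ≈ 0.89037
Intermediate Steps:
X(m) = (-145 + m)/(-112 + m)
1/X(-1*(-2)*(-78)) = 1/((-145 - 1*(-2)*(-78))/(-112 - 1*(-2)*(-78))) = 1/((-145 + 2*(-78))/(-112 + 2*(-78))) = 1/((-145 - 156)/(-112 - 156)) = 1/(-301/(-268)) = 1/(-1/268*(-301)) = 1/(301/268) = 268/301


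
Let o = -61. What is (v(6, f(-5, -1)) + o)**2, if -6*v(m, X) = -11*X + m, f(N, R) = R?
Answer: 146689/36 ≈ 4074.7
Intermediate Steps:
v(m, X) = -m/6 + 11*X/6 (v(m, X) = -(-11*X + m)/6 = -(m - 11*X)/6 = -m/6 + 11*X/6)
(v(6, f(-5, -1)) + o)**2 = ((-1/6*6 + (11/6)*(-1)) - 61)**2 = ((-1 - 11/6) - 61)**2 = (-17/6 - 61)**2 = (-383/6)**2 = 146689/36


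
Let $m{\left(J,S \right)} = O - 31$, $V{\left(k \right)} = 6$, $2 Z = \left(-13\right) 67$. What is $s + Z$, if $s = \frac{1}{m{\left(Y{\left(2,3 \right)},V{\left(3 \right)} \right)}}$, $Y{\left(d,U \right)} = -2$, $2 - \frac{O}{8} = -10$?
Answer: $- \frac{56613}{130} \approx -435.48$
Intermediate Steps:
$Z = - \frac{871}{2}$ ($Z = \frac{\left(-13\right) 67}{2} = \frac{1}{2} \left(-871\right) = - \frac{871}{2} \approx -435.5$)
$O = 96$ ($O = 16 - -80 = 16 + 80 = 96$)
$m{\left(J,S \right)} = 65$ ($m{\left(J,S \right)} = 96 - 31 = 65$)
$s = \frac{1}{65} \approx 0.015385$
$s + Z = \frac{1}{65} - \frac{871}{2} = - \frac{56613}{130}$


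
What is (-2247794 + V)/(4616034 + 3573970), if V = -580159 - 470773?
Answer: -1649363/4095002 ≈ -0.40277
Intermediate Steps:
V = -1050932
(-2247794 + V)/(4616034 + 3573970) = (-2247794 - 1050932)/(4616034 + 3573970) = -3298726/8190004 = -3298726*1/8190004 = -1649363/4095002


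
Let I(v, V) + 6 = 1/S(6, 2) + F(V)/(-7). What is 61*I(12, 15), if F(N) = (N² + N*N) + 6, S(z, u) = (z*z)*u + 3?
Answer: -2277923/525 ≈ -4338.9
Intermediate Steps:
S(z, u) = 3 + u*z² (S(z, u) = z²*u + 3 = u*z² + 3 = 3 + u*z²)
F(N) = 6 + 2*N² (F(N) = (N² + N²) + 6 = 2*N² + 6 = 6 + 2*N²)
I(v, V) = -3593/525 - 2*V²/7 (I(v, V) = -6 + (1/(3 + 2*6²) + (6 + 2*V²)/(-7)) = -6 + (1/(3 + 2*36) + (6 + 2*V²)*(-⅐)) = -6 + (1/(3 + 72) + (-6/7 - 2*V²/7)) = -6 + (1/75 + (-6/7 - 2*V²/7)) = -6 + (-443/525 - 2*V²/7) = -3593/525 - 2*V²/7)
61*I(12, 15) = 61*(-3593/525 - 2/7*15²) = 61*(-3593/525 - 2/7*225) = 61*(-3593/525 - 450/7) = 61*(-37343/525) = -2277923/525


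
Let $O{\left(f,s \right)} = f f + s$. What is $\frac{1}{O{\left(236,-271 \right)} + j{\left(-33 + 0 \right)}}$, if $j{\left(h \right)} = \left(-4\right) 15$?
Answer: $\frac{1}{55365} \approx 1.8062 \cdot 10^{-5}$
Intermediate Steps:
$O{\left(f,s \right)} = s + f^{2}$ ($O{\left(f,s \right)} = f^{2} + s = s + f^{2}$)
$j{\left(h \right)} = -60$
$\frac{1}{O{\left(236,-271 \right)} + j{\left(-33 + 0 \right)}} = \frac{1}{\left(-271 + 236^{2}\right) - 60} = \frac{1}{\left(-271 + 55696\right) - 60} = \frac{1}{55425 - 60} = \frac{1}{55365}$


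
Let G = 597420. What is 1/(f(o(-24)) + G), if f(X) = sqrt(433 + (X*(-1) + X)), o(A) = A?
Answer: 597420/356910655967 - sqrt(433)/356910655967 ≈ 1.6738e-6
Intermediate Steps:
f(X) = sqrt(433) (f(X) = sqrt(433 + (-X + X)) = sqrt(433 + 0) = sqrt(433))
1/(f(o(-24)) + G) = 1/(sqrt(433) + 597420) = 1/(597420 + sqrt(433))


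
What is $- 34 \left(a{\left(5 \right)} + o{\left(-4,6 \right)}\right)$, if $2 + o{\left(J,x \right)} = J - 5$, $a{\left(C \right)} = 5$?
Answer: $204$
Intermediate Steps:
$o{\left(J,x \right)} = -7 + J$ ($o{\left(J,x \right)} = -2 + \left(J - 5\right) = -2 + \left(-5 + J\right) = -7 + J$)
$- 34 \left(a{\left(5 \right)} + o{\left(-4,6 \right)}\right) = - 34 \left(5 - 11\right) = \left(-34\right) \left(-6\right) = 204$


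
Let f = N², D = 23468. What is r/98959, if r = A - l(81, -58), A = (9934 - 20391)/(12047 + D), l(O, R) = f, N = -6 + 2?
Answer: -82671/502075555 ≈ -0.00016466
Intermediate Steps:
N = -4
f = 16 (f = (-4)² = 16)
l(O, R) = 16
A = -10457/35515 (A = (9934 - 20391)/(12047 + 23468) = -10457/35515 ≈ -0.29444)
r = -578697/35515 (r = -10457/35515 - 1*16 = -10457/35515 - 16 = -578697/35515 ≈ -16.294)
r/98959 = -578697/35515/98959 = -578697/35515*1/98959 = -82671/502075555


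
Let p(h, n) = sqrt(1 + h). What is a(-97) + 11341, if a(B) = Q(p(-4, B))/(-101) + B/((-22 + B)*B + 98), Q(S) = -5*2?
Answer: 13334185294/1175741 ≈ 11341.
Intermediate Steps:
Q(S) = -10
a(B) = 10/101 + B/(98 + B*(-22 + B)) (a(B) = -10/(-101) + B/((-22 + B)*B + 98) = -10*(-1/101) + B/(B*(-22 + B) + 98) = 10/101 + B/(98 + B*(-22 + B)))
a(-97) + 11341 = (980 - 119*(-97) + 10*(-97)**2)/(101*(98 + (-97)**2 - 22*(-97))) + 11341 = (980 + 11543 + 10*9409)/(101*(98 + 9409 + 2134)) + 11341 = (1/101)*(980 + 11543 + 94090)/11641 + 11341 = (1/101)*(1/11641)*106613 + 11341 = 106613/1175741 + 11341 = 13334185294/1175741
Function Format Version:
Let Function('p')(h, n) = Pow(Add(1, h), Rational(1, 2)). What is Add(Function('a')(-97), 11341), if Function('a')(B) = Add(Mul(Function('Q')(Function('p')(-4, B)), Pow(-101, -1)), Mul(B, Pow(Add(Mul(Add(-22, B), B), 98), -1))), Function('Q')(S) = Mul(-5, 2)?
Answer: Rational(13334185294, 1175741) ≈ 11341.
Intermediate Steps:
Function('Q')(S) = -10
Function('a')(B) = Add(Rational(10, 101), Mul(B, Pow(Add(98, Mul(B, Add(-22, B))), -1))) (Function('a')(B) = Add(Mul(-10, Pow(-101, -1)), Mul(B, Pow(Add(Mul(Add(-22, B), B), 98), -1))) = Add(Mul(-10, Rational(-1, 101)), Mul(B, Pow(Add(Mul(B, Add(-22, B)), 98), -1))) = Add(Rational(10, 101), Mul(B, Pow(Add(98, Mul(B, Add(-22, B))), -1))))
Add(Function('a')(-97), 11341) = Add(Mul(Rational(1, 101), Pow(Add(98, Pow(-97, 2), Mul(-22, -97)), -1), Add(980, Mul(-119, -97), Mul(10, Pow(-97, 2)))), 11341) = Add(Mul(Rational(1, 101), Pow(Add(98, 9409, 2134), -1), Add(980, 11543, Mul(10, 9409))), 11341) = Add(Mul(Rational(1, 101), Pow(11641, -1), Add(980, 11543, 94090)), 11341) = Add(Mul(Rational(1, 101), Rational(1, 11641), 106613), 11341) = Add(Rational(106613, 1175741), 11341) = Rational(13334185294, 1175741)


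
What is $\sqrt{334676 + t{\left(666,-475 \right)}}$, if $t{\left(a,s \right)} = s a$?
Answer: $7 \sqrt{374} \approx 135.37$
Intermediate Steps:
$t{\left(a,s \right)} = a s$
$\sqrt{334676 + t{\left(666,-475 \right)}} = \sqrt{334676 + 666 \left(-475\right)} = \sqrt{334676 - 316350} = \sqrt{18326} = 7 \sqrt{374}$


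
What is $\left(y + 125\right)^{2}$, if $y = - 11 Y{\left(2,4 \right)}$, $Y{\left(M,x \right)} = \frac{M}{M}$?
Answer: $12996$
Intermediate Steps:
$Y{\left(M,x \right)} = 1$
$y = -11$ ($y = \left(-11\right) 1 = -11$)
$\left(y + 125\right)^{2} = \left(-11 + 125\right)^{2} = 114^{2} = 12996$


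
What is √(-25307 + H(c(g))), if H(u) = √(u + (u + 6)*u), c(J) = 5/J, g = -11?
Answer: √(-3062147 + 66*I*√10)/11 ≈ 0.0054214 + 159.08*I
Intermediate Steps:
H(u) = √(u + u*(6 + u)) (H(u) = √(u + (6 + u)*u) = √(u + u*(6 + u)))
√(-25307 + H(c(g))) = √(-25307 + √((5/(-11))*(7 + 5/(-11)))) = √(-25307 + √((5*(-1/11))*(7 + 5*(-1/11)))) = √(-25307 + √(-5*(7 - 5/11)/11)) = √(-25307 + √(-5/11*72/11)) = √(-25307 + √(-360/121)) = √(-25307 + 6*I*√10/11)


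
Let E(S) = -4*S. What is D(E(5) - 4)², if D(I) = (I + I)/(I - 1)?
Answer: 2304/625 ≈ 3.6864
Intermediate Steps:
D(I) = 2*I/(-1 + I) (D(I) = (2*I)/(-1 + I) = 2*I/(-1 + I))
D(E(5) - 4)² = (2*(-4*5 - 4)/(-1 + (-4*5 - 4)))² = (2*(-20 - 4)/(-1 + (-20 - 4)))² = (2*(-24)/(-1 - 24))² = (2*(-24)/(-25))² = (2*(-24)*(-1/25))² = (48/25)² = 2304/625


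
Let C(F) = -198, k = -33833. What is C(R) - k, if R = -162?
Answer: 33635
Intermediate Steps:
C(R) - k = -198 - 1*(-33833) = -198 + 33833 = 33635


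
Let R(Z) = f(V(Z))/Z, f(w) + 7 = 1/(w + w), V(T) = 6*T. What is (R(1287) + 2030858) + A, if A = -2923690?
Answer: -17746311072203/19876428 ≈ -8.9283e+5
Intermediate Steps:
f(w) = -7 + 1/(2*w) (f(w) = -7 + 1/(w + w) = -7 + 1/(2*w))
R(Z) = (-7 + 1/(12*Z))/Z (R(Z) = (-7 + 1/(2*((6*Z))))/Z = (-7 + (1/(6*Z))/2)/Z = (-7 + 1/(12*Z))/Z)
(R(1287) + 2030858) + A = ((1/12)*(1 - 84*1287)/1287² + 2030858) - 2923690 = ((1/12)*(1/1656369)*(1 - 108108) + 2030858) - 2923690 = ((1/12)*(1/1656369)*(-108107) + 2030858) - 2923690 = (-108107/19876428 + 2030858) - 2923690 = 40366202707117/19876428 - 2923690 = -17746311072203/19876428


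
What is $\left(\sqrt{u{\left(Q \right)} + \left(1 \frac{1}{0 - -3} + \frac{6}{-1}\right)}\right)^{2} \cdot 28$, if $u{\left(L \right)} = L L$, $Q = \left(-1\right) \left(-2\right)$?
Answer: $- \frac{140}{3} \approx -46.667$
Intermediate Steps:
$Q = 2$
$u{\left(L \right)} = L^{2}$
$\left(\sqrt{u{\left(Q \right)} + \left(1 \frac{1}{0 - -3} + \frac{6}{-1}\right)}\right)^{2} \cdot 28 = \left(\sqrt{2^{2} + \left(1 \frac{1}{0 - -3} + \frac{6}{-1}\right)}\right)^{2} \cdot 28 = \left(\sqrt{4 + \left(1 \frac{1}{0 + 3} + 6 \left(-1\right)\right)}\right)^{2} \cdot 28 = \left(\sqrt{4 - \left(6 - \frac{1}{3}\right)}\right)^{2} \cdot 28 = \left(\sqrt{4 + \left(1 \cdot \frac{1}{3} - 6\right)}\right)^{2} \cdot 28 = \left(\sqrt{4 + \left(\frac{1}{3} - 6\right)}\right)^{2} \cdot 28 = \left(\sqrt{4 - \frac{17}{3}}\right)^{2} \cdot 28 = \left(\sqrt{- \frac{5}{3}}\right)^{2} \cdot 28 = \left(\frac{i \sqrt{15}}{3}\right)^{2} \cdot 28 = \left(- \frac{5}{3}\right) 28 = - \frac{140}{3}$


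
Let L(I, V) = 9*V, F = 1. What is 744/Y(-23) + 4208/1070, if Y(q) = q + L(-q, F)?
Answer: -184292/3745 ≈ -49.210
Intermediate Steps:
Y(q) = 9 + q (Y(q) = q + 9*1 = q + 9 = 9 + q)
744/Y(-23) + 4208/1070 = 744/(9 - 23) + 4208/1070 = 744/(-14) + 4208*(1/1070) = 744*(-1/14) + 2104/535 = -372/7 + 2104/535 = -184292/3745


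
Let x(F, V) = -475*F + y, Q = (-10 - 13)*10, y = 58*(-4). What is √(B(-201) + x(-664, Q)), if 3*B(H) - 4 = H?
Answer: √2835921/3 ≈ 561.34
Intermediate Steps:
B(H) = 4/3 + H/3
y = -232
Q = -230 (Q = -23*10 = -230)
x(F, V) = -232 - 475*F (x(F, V) = -475*F - 232 = -232 - 475*F)
√(B(-201) + x(-664, Q)) = √((4/3 + (⅓)*(-201)) + (-232 - 475*(-664))) = √((4/3 - 67) + (-232 + 315400)) = √(-197/3 + 315168) = √(945307/3) = √2835921/3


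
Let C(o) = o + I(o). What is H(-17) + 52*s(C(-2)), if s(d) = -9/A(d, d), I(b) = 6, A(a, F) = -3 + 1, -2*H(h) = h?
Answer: 485/2 ≈ 242.50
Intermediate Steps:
H(h) = -h/2
A(a, F) = -2
C(o) = 6 + o (C(o) = o + 6 = 6 + o)
s(d) = 9/2 (s(d) = -9/(-2) = -9*(-1/2) = 9/2)
H(-17) + 52*s(C(-2)) = -1/2*(-17) + 52*(9/2) = 17/2 + 234 = 485/2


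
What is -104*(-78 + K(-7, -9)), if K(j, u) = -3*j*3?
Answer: 1560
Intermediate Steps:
K(j, u) = -9*j
-104*(-78 + K(-7, -9)) = -104*(-78 - 9*(-7)) = -104*(-78 + 63) = -104*(-15) = 1560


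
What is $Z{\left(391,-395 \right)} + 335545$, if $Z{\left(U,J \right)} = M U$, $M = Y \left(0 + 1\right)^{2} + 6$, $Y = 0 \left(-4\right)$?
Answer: $337891$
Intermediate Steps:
$Y = 0$
$M = 6$ ($M = 0 \left(0 + 1\right)^{2} + 6 = 0 \cdot 1^{2} + 6 = 0 \cdot 1 + 6 = 0 + 6 = 6$)
$Z{\left(U,J \right)} = 6 U$
$Z{\left(391,-395 \right)} + 335545 = 6 \cdot 391 + 335545 = 2346 + 335545 = 337891$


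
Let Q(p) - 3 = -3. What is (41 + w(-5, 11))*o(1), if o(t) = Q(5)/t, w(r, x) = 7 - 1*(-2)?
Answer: 0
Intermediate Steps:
w(r, x) = 9 (w(r, x) = 7 + 2 = 9)
Q(p) = 0 (Q(p) = 3 - 3 = 0)
o(t) = 0 (o(t) = 0/t = 0)
(41 + w(-5, 11))*o(1) = (41 + 9)*0 = 50*0 = 0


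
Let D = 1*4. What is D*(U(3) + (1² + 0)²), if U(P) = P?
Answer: 16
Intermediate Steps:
D = 4
D*(U(3) + (1² + 0)²) = 4*(3 + (1² + 0)²) = 4*(3 + (1 + 0)²) = 4*(3 + 1²) = 4*(3 + 1) = 4*4 = 16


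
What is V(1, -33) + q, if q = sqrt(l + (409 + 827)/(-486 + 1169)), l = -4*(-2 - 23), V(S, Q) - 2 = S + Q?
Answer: -30 + 4*sqrt(2968318)/683 ≈ -19.910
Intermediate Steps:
V(S, Q) = 2 + Q + S (V(S, Q) = 2 + (S + Q) = 2 + (Q + S) = 2 + Q + S)
l = 100 (l = -4*(-25) = 100)
q = 4*sqrt(2968318)/683 (q = sqrt(100 + (409 + 827)/(-486 + 1169)) = sqrt(100 + 1236/683) = sqrt(69536/683) = 4*sqrt(2968318)/683 ≈ 10.090)
V(1, -33) + q = (2 - 33 + 1) + 4*sqrt(2968318)/683 = -30 + 4*sqrt(2968318)/683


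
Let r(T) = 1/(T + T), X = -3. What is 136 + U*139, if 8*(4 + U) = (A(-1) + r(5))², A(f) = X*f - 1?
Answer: -274701/800 ≈ -343.38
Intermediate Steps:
r(T) = 1/(2*T)
A(f) = -1 - 3*f (A(f) = -3*f - 1 = -1 - 3*f)
U = -2759/800 (U = -4 + ((-1 - 3*(-1)) + (½)/5)²/8 = -4 + ((-1 + 3) + (½)*(⅕))²/8 = -4 + (2 + ⅒)²/8 = -4 + (21/10)²/8 = -4 + (⅛)*(441/100) = -4 + 441/800 = -2759/800 ≈ -3.4487)
136 + U*139 = 136 - 2759/800*139 = 136 - 383501/800 = -274701/800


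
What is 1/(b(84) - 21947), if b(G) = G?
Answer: -1/21863 ≈ -4.5739e-5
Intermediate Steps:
1/(b(84) - 21947) = 1/(84 - 21947) = 1/(-21863) = -1/21863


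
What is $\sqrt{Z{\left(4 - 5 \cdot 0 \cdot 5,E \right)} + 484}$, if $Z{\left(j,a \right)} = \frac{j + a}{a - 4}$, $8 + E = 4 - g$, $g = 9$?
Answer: $\frac{\sqrt{140029}}{17} \approx 22.012$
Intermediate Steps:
$E = -13$ ($E = -8 + \left(4 - 9\right) = -8 - 5 = -13$)
$Z{\left(j,a \right)} = \frac{a + j}{-4 + a}$
$\sqrt{Z{\left(4 - 5 \cdot 0 \cdot 5,E \right)} + 484} = \sqrt{\frac{-13 + \left(4 - 5 \cdot 0 \cdot 5\right)}{-4 - 13} + 484} = \sqrt{\frac{-13 + \left(4 - 0\right)}{-17} + 484} = \sqrt{- \frac{-13 + \left(4 + 0\right)}{17} + 484} = \sqrt{- \frac{-13 + 4}{17} + 484} = \sqrt{\left(- \frac{1}{17}\right) \left(-9\right) + 484} = \sqrt{\frac{9}{17} + 484} = \sqrt{\frac{8237}{17}} = \frac{\sqrt{140029}}{17}$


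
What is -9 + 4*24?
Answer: 87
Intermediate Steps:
-9 + 4*24 = -9 + 96 = 87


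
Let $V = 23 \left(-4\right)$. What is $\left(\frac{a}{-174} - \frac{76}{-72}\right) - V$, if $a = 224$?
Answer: $\frac{47903}{522} \approx 91.768$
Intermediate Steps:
$V = -92$
$\left(\frac{a}{-174} - \frac{76}{-72}\right) - V = \left(\frac{224}{-174} - \frac{76}{-72}\right) - -92 = \left(224 \left(- \frac{1}{174}\right) - - \frac{19}{18}\right) + 92 = \left(- \frac{112}{87} + \frac{19}{18}\right) + 92 = - \frac{121}{522} + 92 = \frac{47903}{522}$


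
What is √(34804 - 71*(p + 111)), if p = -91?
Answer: 2*√8346 ≈ 182.71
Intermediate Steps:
√(34804 - 71*(p + 111)) = √(34804 - 71*(-91 + 111)) = √(34804 - 71*20) = √(34804 - 1420) = √33384 = 2*√8346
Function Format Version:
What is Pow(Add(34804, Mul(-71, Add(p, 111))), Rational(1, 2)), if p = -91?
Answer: Mul(2, Pow(8346, Rational(1, 2))) ≈ 182.71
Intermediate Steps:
Pow(Add(34804, Mul(-71, Add(p, 111))), Rational(1, 2)) = Pow(Add(34804, Mul(-71, Add(-91, 111))), Rational(1, 2)) = Pow(Add(34804, Mul(-71, 20)), Rational(1, 2)) = Pow(Add(34804, -1420), Rational(1, 2)) = Pow(33384, Rational(1, 2)) = Mul(2, Pow(8346, Rational(1, 2)))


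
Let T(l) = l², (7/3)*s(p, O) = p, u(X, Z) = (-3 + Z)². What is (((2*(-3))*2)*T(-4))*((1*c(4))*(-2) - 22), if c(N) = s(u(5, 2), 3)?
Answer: 30720/7 ≈ 4388.6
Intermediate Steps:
s(p, O) = 3*p/7
c(N) = 3/7 (c(N) = 3*(-3 + 2)²/7 = (3/7)*(-1)² = (3/7)*1 = 3/7)
(((2*(-3))*2)*T(-4))*((1*c(4))*(-2) - 22) = (((2*(-3))*2)*(-4)²)*((1*(3/7))*(-2) - 22) = (-6*2*16)*((3/7)*(-2) - 22) = (-12*16)*(-6/7 - 22) = -192*(-160/7) = 30720/7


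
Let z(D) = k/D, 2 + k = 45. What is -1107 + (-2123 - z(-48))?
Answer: -154997/48 ≈ -3229.1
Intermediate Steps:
k = 43 (k = -2 + 45 = 43)
z(D) = 43/D
-1107 + (-2123 - z(-48)) = -1107 + (-2123 - 43/(-48)) = -1107 + (-2123 - 43*(-1)/48) = -1107 + (-2123 - 1*(-43/48)) = -1107 + (-2123 + 43/48) = -1107 - 101861/48 = -154997/48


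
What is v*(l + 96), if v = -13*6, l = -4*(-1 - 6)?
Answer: -9672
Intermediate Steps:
l = 28 (l = -4*(-7) = 28)
v = -78
v*(l + 96) = -78*(28 + 96) = -78*124 = -9672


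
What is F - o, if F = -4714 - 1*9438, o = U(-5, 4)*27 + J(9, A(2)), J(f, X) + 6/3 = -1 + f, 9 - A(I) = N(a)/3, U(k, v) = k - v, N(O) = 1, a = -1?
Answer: -13915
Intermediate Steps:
A(I) = 26/3 (A(I) = 9 - 1/3 = 9 - 1*⅓ = 9 - ⅓ = 26/3)
J(f, X) = -3 + f (J(f, X) = -2 + (-1 + f) = -3 + f)
o = -237 (o = (-5 - 1*4)*27 + (-3 + 9) = (-5 - 4)*27 + 6 = -9*27 + 6 = -243 + 6 = -237)
F = -14152 (F = -4714 - 9438 = -14152)
F - o = -14152 - 1*(-237) = -14152 + 237 = -13915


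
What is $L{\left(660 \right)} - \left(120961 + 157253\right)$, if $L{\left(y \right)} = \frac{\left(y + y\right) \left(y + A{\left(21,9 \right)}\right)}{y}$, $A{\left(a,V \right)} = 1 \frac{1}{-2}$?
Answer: $-276895$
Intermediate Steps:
$A{\left(a,V \right)} = - \frac{1}{2}$ ($A{\left(a,V \right)} = 1 \left(- \frac{1}{2}\right) = - \frac{1}{2}$)
$L{\left(y \right)} = -1 + 2 y$ ($L{\left(y \right)} = \frac{\left(y + y\right) \left(y - \frac{1}{2}\right)}{y} = \frac{2 y \left(- \frac{1}{2} + y\right)}{y} = -1 + 2 y$)
$L{\left(660 \right)} - \left(120961 + 157253\right) = \left(-1 + 2 \cdot 660\right) - \left(120961 + 157253\right) = \left(-1 + 1320\right) - 278214 = 1319 - 278214 = -276895$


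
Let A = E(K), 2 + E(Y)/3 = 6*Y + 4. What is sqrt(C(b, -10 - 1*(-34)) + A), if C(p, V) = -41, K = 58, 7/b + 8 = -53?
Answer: sqrt(1009) ≈ 31.765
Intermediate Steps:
b = -7/61 (b = 7/(-8 - 53) = 7/(-61) = 7*(-1/61) = -7/61 ≈ -0.11475)
E(Y) = 6 + 18*Y (E(Y) = -6 + 3*(6*Y + 4) = -6 + 3*(4 + 6*Y) = -6 + (12 + 18*Y) = 6 + 18*Y)
A = 1050 (A = 6 + 18*58 = 6 + 1044 = 1050)
sqrt(C(b, -10 - 1*(-34)) + A) = sqrt(-41 + 1050) = sqrt(1009)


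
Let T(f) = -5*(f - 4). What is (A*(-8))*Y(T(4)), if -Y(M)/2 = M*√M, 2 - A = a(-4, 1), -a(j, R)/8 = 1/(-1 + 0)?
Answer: 0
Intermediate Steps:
T(f) = 20 - 5*f (T(f) = -5*(-4 + f) = 20 - 5*f)
a(j, R) = 8 (a(j, R) = -8/(-1 + 0) = -8/(-1) = -8*(-1) = 8)
A = -6 (A = 2 - 1*8 = 2 - 8 = -6)
Y(M) = -2*M^(3/2) (Y(M) = -2*M*√M = -2*M^(3/2))
(A*(-8))*Y(T(4)) = (-6*(-8))*(-2*(20 - 5*4)^(3/2)) = 48*(-2*(20 - 20)^(3/2)) = 48*(-2*0^(3/2)) = 48*(-2*0) = 48*0 = 0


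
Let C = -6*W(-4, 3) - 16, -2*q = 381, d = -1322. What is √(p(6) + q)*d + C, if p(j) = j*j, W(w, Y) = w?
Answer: 8 - 661*I*√618 ≈ 8.0 - 16432.0*I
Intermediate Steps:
q = -381/2 (q = -½*381 = -381/2 ≈ -190.50)
p(j) = j²
C = 8 (C = -6*(-4) - 16 = 24 - 16 = 8)
√(p(6) + q)*d + C = √(6² - 381/2)*(-1322) + 8 = √(36 - 381/2)*(-1322) + 8 = √(-309/2)*(-1322) + 8 = (I*√618/2)*(-1322) + 8 = -661*I*√618 + 8 = 8 - 661*I*√618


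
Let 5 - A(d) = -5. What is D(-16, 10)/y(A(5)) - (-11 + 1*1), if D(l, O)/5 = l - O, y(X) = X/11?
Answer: -133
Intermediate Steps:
A(d) = 10 (A(d) = 5 - 1*(-5) = 5 + 5 = 10)
y(X) = X/11 (y(X) = X*(1/11) = X/11)
D(l, O) = -5*O + 5*l (D(l, O) = 5*(l - O) = -5*O + 5*l)
D(-16, 10)/y(A(5)) - (-11 + 1*1) = (-5*10 + 5*(-16))/(((1/11)*10)) - (-11 + 1*1) = (-50 - 80)/(10/11) - (-11 + 1) = -130*11/10 - 1*(-10) = -143 + 10 = -133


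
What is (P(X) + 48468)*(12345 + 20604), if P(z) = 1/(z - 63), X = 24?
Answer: 20760626733/13 ≈ 1.5970e+9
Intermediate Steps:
P(z) = 1/(-63 + z)
(P(X) + 48468)*(12345 + 20604) = (1/(-63 + 24) + 48468)*(12345 + 20604) = (1/(-39) + 48468)*32949 = (-1/39 + 48468)*32949 = (1890251/39)*32949 = 20760626733/13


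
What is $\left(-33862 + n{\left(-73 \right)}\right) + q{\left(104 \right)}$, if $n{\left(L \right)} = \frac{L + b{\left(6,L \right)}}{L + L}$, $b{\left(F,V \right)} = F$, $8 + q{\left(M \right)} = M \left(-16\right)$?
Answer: $- \frac{5187897}{146} \approx -35534.0$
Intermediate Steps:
$q{\left(M \right)} = -8 - 16 M$ ($q{\left(M \right)} = -8 + M \left(-16\right) = -8 - 16 M$)
$n{\left(L \right)} = \frac{6 + L}{2 L}$ ($n{\left(L \right)} = \frac{L + 6}{L + L} = \frac{6 + L}{2 L}$)
$\left(-33862 + n{\left(-73 \right)}\right) + q{\left(104 \right)} = \left(-33862 + \frac{6 - 73}{2 \left(-73\right)}\right) - 1672 = \left(-33862 + \frac{1}{2} \left(- \frac{1}{73}\right) \left(-67\right)\right) - 1672 = \left(-33862 + \frac{67}{146}\right) - 1672 = - \frac{4943785}{146} - 1672 = - \frac{5187897}{146}$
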